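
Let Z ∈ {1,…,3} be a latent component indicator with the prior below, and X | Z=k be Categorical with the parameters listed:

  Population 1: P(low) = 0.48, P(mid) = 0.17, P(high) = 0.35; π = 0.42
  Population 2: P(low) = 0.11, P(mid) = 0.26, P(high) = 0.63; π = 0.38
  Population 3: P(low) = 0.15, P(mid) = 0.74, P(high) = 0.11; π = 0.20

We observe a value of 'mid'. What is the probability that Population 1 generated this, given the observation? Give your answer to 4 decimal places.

0.2244

Apply Bayes' rule: the posterior for each component is proportional to its prior times its likelihood at x.
Evaluate each component's likelihood at the observed value:
  L_1 = P(mid | comp) = 0.17
  L_2 = P(mid | comp) = 0.26
  L_3 = P(mid | comp) = 0.74
Unnormalised posteriors:
  w_1·L_1 = 0.42 × 0.17 = 0.0714
  w_2·L_2 = 0.38 × 0.26 = 0.0988
  w_3·L_3 = 0.20 × 0.74 = 0.148
Evidence: 0.0714 + 0.0988 + 0.148 = 0.3182
P(Population 1 | x) ≈ 0.2244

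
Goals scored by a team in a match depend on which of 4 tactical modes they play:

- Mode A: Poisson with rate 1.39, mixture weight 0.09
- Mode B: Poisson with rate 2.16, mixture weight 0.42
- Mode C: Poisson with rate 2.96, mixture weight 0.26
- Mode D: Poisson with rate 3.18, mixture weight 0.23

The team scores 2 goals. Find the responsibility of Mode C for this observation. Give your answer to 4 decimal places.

Apply Bayes' rule: the posterior for each component is proportional to its prior times its likelihood at x.
Component likelihoods at x = 2 goals:
  p_A = e^(−1.39)·1.39^2/2! = 0.240619
  p_B = e^(−2.16)·2.16^2/2! = 0.26903
  p_C = e^(−2.96)·2.96^2/2! = 0.227008
  p_D = e^(−3.18)·3.18^2/2! = 0.210265
Prior × likelihood for each component:
  π_A·p_A = 0.09 × 0.240619 = 0.0216557
  π_B·p_B = 0.42 × 0.26903 = 0.112993
  π_C·p_C = 0.26 × 0.227008 = 0.0590222
  π_D·p_D = 0.23 × 0.210265 = 0.048361
Marginal: 0.0216557 + 0.112993 + 0.0590222 + 0.048361 = 0.242032
So the posterior for Mode C is 0.0590222 / 0.242032 ≈ 0.2439.

0.2439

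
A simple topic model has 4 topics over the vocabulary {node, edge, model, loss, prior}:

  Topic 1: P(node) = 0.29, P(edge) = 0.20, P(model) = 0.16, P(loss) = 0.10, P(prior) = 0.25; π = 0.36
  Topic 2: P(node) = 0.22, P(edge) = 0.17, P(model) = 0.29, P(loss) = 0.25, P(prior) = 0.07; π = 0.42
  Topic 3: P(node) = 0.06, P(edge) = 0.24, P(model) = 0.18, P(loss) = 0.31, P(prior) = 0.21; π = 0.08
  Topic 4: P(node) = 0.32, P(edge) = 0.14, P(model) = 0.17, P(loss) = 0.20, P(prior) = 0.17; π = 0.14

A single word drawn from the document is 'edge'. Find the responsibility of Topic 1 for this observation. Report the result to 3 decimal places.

0.395

By Bayes' theorem, P(k | x) = π_k f_k(x) / Σ_j π_j f_j(x).
Evaluate each component's likelihood at the observed value:
  p_1 = P(edge | comp) = 0.20
  p_2 = P(edge | comp) = 0.17
  p_3 = P(edge | comp) = 0.24
  p_4 = P(edge | comp) = 0.14
Prior × likelihood for each component:
  π_1·p_1 = 0.36 × 0.2 = 0.072
  π_2·p_2 = 0.42 × 0.17 = 0.0714
  π_3·p_3 = 0.08 × 0.24 = 0.0192
  π_4·p_4 = 0.14 × 0.14 = 0.0196
Normaliser: 0.072 + 0.0714 + 0.0192 + 0.0196 = 0.1822
P(Topic 1 | data) ≈ 0.395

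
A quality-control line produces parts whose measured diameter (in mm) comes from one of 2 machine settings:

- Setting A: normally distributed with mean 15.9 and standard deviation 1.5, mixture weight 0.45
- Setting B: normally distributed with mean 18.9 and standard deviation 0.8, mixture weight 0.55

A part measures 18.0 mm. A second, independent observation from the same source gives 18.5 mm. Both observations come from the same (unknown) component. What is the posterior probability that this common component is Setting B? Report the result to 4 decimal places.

Apply Bayes' rule: the posterior for each component is proportional to its prior times its likelihood at x.
Since both observations come from the same component, the likelihood for component k is f_k(x₁)·f_k(x₂).
  L_A = [0.0998183] × [0.0592123] = 0.00591047
  L_B = [0.264846] × [0.440082] = 0.116554
Unnormalised posteriors:
  w_A·L_A = 0.45 × 0.00591047 = 0.00265971
  w_B·L_B = 0.55 × 0.116554 = 0.0641046
Denominator: 0.00265971 + 0.0641046 = 0.0667643
P(Setting B | x) = 0.0641046 / 0.0667643 ≈ 0.9602

0.9602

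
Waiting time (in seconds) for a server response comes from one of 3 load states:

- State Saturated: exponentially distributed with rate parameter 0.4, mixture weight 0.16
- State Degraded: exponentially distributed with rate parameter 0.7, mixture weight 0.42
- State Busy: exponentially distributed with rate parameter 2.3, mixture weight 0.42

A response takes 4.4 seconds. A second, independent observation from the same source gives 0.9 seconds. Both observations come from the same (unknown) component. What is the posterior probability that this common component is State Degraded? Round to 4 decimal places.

Posterior ∝ prior × likelihood, so P(k | x) ∝ w_k f_k(x); normalise over all components.
Since both observations come from the same component, the likelihood for component k is f_k(x₁)·f_k(x₂).
  L_Saturated = [0.4·e^(−0.4·4.4) = 0.4·e^(−1.7600) = 0.0688179] × [0.279071] = 0.0192051
  L_Degraded = [0.7·e^(−0.7·4.4) = 0.7·e^(−3.0800) = 0.0321715] × [0.372814] = 0.011994
  L_Busy = [2.3·e^(−2.3·4.4) = 2.3·e^(−10.1200) = 9.26121e-05] × [0.290227] = 2.68786e-05
Unnormalised posteriors:
  w_Saturated·L_Saturated = 0.16 × 0.0192051 = 0.00307281
  w_Degraded·L_Degraded = 0.42 × 0.011994 = 0.00503747
  w_Busy·L_Busy = 0.42 × 2.68786e-05 = 1.1289e-05
Normaliser: 0.00307281 + 0.00503747 + 1.1289e-05 = 0.00812157
Responsibility of State Degraded: 0.00503747 / 0.00812157 ≈ 0.6203

0.6203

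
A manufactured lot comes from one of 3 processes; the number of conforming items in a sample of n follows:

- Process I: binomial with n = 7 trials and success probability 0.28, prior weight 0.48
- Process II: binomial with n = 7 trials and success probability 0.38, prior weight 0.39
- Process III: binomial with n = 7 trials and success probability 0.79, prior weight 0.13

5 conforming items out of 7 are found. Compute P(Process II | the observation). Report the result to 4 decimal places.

Posterior ∝ prior × likelihood, so P(k | x) ∝ π_k f_k(x); normalise over all components.
Component likelihoods at x = 5 conforming items out of 7:
  L_I = C(7,5)·0.28^5·0.72^2 = 21·0.00172104·0.5184 = 0.0187359
  L_II = C(7,5)·0.38^5·0.62^2 = 21·0.00792352·0.3844 = 0.0639618
  L_III = C(7,5)·0.79^5·0.21^2 = 21·0.307706·0.0441 = 0.284966
Prior × likelihood for each component:
  π_I·L_I = 0.48 × 0.0187359 = 0.00899323
  π_II·L_II = 0.39 × 0.0639618 = 0.0249451
  π_III·L_III = 0.13 × 0.284966 = 0.0370456
Denominator: 0.00899323 + 0.0249451 + 0.0370456 = 0.0709839
P(Process II | 5 conforming items out of 7) = 0.0249451 / 0.0709839 ≈ 0.3514

0.3514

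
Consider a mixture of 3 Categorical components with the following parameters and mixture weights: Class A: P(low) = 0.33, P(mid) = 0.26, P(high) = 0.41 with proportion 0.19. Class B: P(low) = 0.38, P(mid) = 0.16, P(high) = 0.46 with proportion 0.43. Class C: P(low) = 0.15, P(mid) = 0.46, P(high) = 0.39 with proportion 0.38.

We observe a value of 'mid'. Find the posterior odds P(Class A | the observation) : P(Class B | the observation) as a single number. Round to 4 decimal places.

Posterior odds = (w_i f_i(x)) / (w_j f_j(x)); the normalising sum cancels.
Categorical probabilities:
  p_A = P(mid | comp) = 0.26
  p_B = P(mid | comp) = 0.16
  p_C = P(mid | comp) = 0.46
Posterior odds = (w_A·p_A) / (w_B·p_B) = (0.19·0.26) / (0.43·0.16) = 0.0494 / 0.0688 ≈ 0.7180

0.7180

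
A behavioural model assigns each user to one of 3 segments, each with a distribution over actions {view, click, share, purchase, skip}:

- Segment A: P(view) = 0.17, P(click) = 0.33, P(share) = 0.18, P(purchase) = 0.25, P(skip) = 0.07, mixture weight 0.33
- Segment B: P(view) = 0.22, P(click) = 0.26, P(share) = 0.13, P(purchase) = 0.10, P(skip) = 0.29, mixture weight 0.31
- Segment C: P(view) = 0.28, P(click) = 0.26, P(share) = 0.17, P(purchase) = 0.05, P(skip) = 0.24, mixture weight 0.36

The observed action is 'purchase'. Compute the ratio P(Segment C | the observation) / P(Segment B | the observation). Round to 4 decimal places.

0.5806

Only the two components matter; the odds are (P(Z=i) f_i(x)) / (P(Z=j) f_j(x)).
Categorical probabilities:
  f_A = P(purchase | comp) = 0.25
  f_B = P(purchase | comp) = 0.10
  f_C = P(purchase | comp) = 0.05
Odds = (0.36/0.31) × (0.05/0.1) = 1.16129 × 0.5 ≈ 0.5806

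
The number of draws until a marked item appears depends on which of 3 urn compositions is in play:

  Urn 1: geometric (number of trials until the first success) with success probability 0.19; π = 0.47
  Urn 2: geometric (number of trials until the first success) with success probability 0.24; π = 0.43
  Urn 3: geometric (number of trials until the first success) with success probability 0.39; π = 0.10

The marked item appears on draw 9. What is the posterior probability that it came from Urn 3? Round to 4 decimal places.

0.0260

Apply Bayes' rule: the posterior for each component is proportional to its prior times its likelihood at x.
Component likelihoods at x = 9:
  p_1 = 0.19·(1−0.19)^8 = 0.19·0.185302 = 0.0352074
  p_2 = 0.24·(1−0.24)^8 = 0.24·0.111303 = 0.0267128
  p_3 = 0.39·(1−0.39)^8 = 0.39·0.0191707 = 0.00747659
Prior × likelihood for each component:
  π_1·p_1 = 0.47 × 0.0352074 = 0.0165475
  π_2·p_2 = 0.43 × 0.0267128 = 0.0114865
  π_3·p_3 = 0.10 × 0.00747659 = 0.000747659
Denominator: 0.0165475 + 0.0114865 + 0.000747659 = 0.0287816
P(Urn 3 | data) = 0.000747659 / 0.0287816 ≈ 0.0260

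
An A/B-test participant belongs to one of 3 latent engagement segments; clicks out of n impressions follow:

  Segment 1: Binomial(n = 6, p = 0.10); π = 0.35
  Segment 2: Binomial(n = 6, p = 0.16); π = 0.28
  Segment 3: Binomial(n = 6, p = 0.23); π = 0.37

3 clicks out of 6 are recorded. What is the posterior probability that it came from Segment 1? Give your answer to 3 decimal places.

P(component k | x) = P(Z=k)·f_k(x) / marginal(x), where marginal(x) = Σ_j P(Z=j)·f_j(x).
Binomial probabilities:
  L_1 = C(6,3)·0.10^3·0.90^3 = 20·0.001·0.729 = 0.01458
  L_2 = C(6,3)·0.16^3·0.84^3 = 20·0.004096·0.592704 = 0.0485543
  L_3 = C(6,3)·0.23^3·0.77^3 = 20·0.012167·0.456533 = 0.111093
Prior × likelihood for each component:
  P(Z=1)·L_1 = 0.35 × 0.01458 = 0.005103
  P(Z=2)·L_2 = 0.28 × 0.0485543 = 0.0135952
  P(Z=3)·L_3 = 0.37 × 0.111093 = 0.0411043
Normaliser: 0.005103 + 0.0135952 + 0.0411043 = 0.0598025
P(Segment 1 | data) ≈ 0.085

0.085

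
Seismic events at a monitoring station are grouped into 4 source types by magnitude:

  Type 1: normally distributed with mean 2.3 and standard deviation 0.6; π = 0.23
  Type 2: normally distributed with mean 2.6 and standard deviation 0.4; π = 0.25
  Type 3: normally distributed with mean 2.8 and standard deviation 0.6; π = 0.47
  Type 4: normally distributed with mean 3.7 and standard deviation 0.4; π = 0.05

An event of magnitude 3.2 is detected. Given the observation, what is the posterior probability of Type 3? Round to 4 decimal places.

0.6199

The responsibility of component k is π_k f_k(x) divided by Σ_j π_j f_j(x).
Component likelihoods at x = 3.2:
  p_1 = (1/(0.6·√(2π)))·exp(−(3.2−2.3)²/(2·0.6²)) = 0.664904·exp(-1.12500) = 0.215863
  p_2 = (1/(0.4·√(2π)))·exp(−(3.2−2.6)²/(2·0.4²)) = 0.997356·exp(-1.12500) = 0.323794
  p_3 = (1/(0.6·√(2π)))·exp(−(3.2−2.8)²/(2·0.6²)) = 0.664904·exp(-0.22222) = 0.532413
  p_4 = (1/(0.4·√(2π)))·exp(−(3.2−3.7)²/(2·0.4²)) = 0.997356·exp(-0.78125) = 0.456623
Weight by the priors:
  π_1·p_1 = 0.23 × 0.215863 = 0.0496484
  π_2·p_2 = 0.25 × 0.323794 = 0.0809485
  π_3·p_3 = 0.47 × 0.532413 = 0.250234
  π_4·p_4 = 0.05 × 0.456623 = 0.0228311
Normaliser: 0.0496484 + 0.0809485 + 0.250234 + 0.0228311 = 0.403662
Responsibility of Type 3: 0.250234 / 0.403662 ≈ 0.6199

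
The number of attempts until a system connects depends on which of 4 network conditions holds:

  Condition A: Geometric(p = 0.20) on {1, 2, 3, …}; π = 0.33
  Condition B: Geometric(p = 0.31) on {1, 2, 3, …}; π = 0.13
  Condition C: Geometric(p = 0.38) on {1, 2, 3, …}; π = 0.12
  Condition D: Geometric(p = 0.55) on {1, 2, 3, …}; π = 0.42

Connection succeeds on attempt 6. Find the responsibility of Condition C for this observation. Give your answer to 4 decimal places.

0.1149

Posterior ∝ prior × likelihood, so P(k | x) ∝ w_k f_k(x); normalise over all components.
Component likelihoods at x = 6:
  f_A = 0.065536
  f_B = 0.048485
  f_C = 0.034813
  f_D = 0.010149
Multiply by the mixture weights:
  w_A·f_A = 0.33 × 0.065536 = 0.0216269
  w_B·f_B = 0.13 × 0.048485 = 0.00630305
  w_C·f_C = 0.12 × 0.034813 = 0.00417757
  w_D·f_D = 0.42 × 0.010149 = 0.0042626
Normaliser: 0.0216269 + 0.00630305 + 0.00417757 + 0.0042626 = 0.0363701
So the posterior for Condition C is 0.00417757 / 0.0363701 ≈ 0.1149.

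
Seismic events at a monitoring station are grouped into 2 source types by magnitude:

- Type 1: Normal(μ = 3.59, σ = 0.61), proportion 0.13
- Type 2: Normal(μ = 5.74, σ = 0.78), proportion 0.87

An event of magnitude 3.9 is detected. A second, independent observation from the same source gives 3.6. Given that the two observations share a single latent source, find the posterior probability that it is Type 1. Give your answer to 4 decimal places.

0.9934

By Bayes' theorem, P(k | x) = w_k f_k(x) / Σ_j w_j f_j(x).
Since both observations come from the same component, the likelihood for component k is f_k(x₁)·f_k(x₂).
  p_1 = [(1/(0.61·√(2π)))·exp(−(3.9−3.59)²/(2·0.61²)) = 0.654004·exp(-0.12913) = 0.574776] × [0.653916] = 0.375855
  p_2 = [(1/(0.78·√(2π)))·exp(−(3.9−5.74)²/(2·0.78²)) = 0.511464·exp(-2.78238) = 0.0316551] × [0.0118655] = 0.000375603
Unnormalised posteriors:
  w_1·p_1 = 0.13 × 0.375855 = 0.0488612
  w_2·p_2 = 0.87 × 0.000375603 = 0.000326775
Marginal: 0.0488612 + 0.000326775 = 0.049188
Responsibility of Type 1: 0.0488612 / 0.049188 ≈ 0.9934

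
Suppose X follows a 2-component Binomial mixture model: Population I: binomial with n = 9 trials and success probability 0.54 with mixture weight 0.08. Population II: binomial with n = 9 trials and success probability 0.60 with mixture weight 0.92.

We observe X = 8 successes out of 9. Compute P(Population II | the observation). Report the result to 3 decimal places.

The responsibility of component k is π_k f_k(x) divided by Σ_j π_j f_j(x).
Component likelihoods at x = 8 successes out of 9:
  p_I = 0.029933
  p_II = 0.0604662
Unnormalised posteriors:
  π_I·p_I = 0.08 × 0.029933 = 0.00239464
  π_II·p_II = 0.92 × 0.0604662 = 0.0556289
Sum: 0.00239464 + 0.0556289 = 0.0580235
So the posterior for Population II is 0.0556289 / 0.0580235 ≈ 0.959.

0.959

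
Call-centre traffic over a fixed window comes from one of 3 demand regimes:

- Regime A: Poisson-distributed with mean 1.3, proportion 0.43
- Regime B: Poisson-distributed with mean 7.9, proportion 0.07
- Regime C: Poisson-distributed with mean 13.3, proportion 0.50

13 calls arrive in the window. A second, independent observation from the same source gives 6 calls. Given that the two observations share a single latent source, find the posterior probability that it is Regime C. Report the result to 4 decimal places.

0.7433

The responsibility of component k is π_k f_k(x) divided by Σ_j π_j f_j(x).
Since both observations come from the same component, the likelihood for component k is f_k(x₁)·f_k(x₂).
  L_A = [1.32556e-09] × [0.00182703] = 2.42184e-12
  L_B = [0.0277936] × [0.125171] = 0.00347896
  L_C = [0.109566] × [0.0128724] = 0.00141038
Weight by the priors:
  π_A·L_A = 0.43 × 2.42184e-12 = 1.04139e-12
  π_B·L_B = 0.07 × 0.00347896 = 0.000243527
  π_C·L_C = 0.50 × 0.00141038 = 0.000705188
Evidence: 1.04139e-12 + 0.000243527 + 0.000705188 = 0.000948715
So the posterior for Regime C is 0.000705188 / 0.000948715 ≈ 0.7433.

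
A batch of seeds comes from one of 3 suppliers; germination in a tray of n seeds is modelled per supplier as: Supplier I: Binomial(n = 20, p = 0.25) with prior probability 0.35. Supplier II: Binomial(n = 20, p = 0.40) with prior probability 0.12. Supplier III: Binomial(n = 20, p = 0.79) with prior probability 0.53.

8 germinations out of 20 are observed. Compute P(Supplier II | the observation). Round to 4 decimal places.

0.5021

Apply Bayes' rule: the posterior for each component is proportional to its prior times its likelihood at x.
Evaluate each component's likelihood at the observed value:
  p_I = 0.0608867
  p_II = 0.179706
  p_III = 0.000140577
Multiply by the mixture weights:
  π_I·p_I = 0.35 × 0.0608867 = 0.0213103
  π_II·p_II = 0.12 × 0.179706 = 0.0215647
  π_III·p_III = 0.53 × 0.000140577 = 7.4506e-05
Evidence: 0.0213103 + 0.0215647 + 7.4506e-05 = 0.0429495
P(Supplier II | the observation) = 0.0215647 / 0.0429495 ≈ 0.5021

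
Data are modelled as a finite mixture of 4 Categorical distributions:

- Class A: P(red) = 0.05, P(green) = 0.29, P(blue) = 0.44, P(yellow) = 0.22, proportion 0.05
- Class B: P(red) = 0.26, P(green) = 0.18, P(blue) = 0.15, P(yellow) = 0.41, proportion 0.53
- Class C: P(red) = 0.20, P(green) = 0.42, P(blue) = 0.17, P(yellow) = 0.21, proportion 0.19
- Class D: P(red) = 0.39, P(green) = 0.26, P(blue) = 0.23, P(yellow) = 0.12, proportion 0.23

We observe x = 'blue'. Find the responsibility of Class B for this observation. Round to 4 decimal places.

The responsibility of component k is π_k f_k(x) divided by Σ_j π_j f_j(x).
Component likelihoods at x = 'blue':
  f_A = P(blue | comp) = 0.44
  f_B = P(blue | comp) = 0.15
  f_C = P(blue | comp) = 0.17
  f_D = P(blue | comp) = 0.23
Multiply by the mixture weights:
  π_A·f_A = 0.05 × 0.44 = 0.022
  π_B·f_B = 0.53 × 0.15 = 0.0795
  π_C·f_C = 0.19 × 0.17 = 0.0323
  π_D·f_D = 0.23 × 0.23 = 0.0529
Marginal: 0.022 + 0.0795 + 0.0323 + 0.0529 = 0.1867
So the posterior for Class B is 0.0795 / 0.1867 ≈ 0.4258.

0.4258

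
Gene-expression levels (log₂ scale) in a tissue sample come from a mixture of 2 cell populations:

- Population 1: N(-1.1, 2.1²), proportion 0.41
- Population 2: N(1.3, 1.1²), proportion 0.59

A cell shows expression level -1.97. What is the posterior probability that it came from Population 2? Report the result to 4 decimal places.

0.0348

P(component k | x) = w_k·f_k(x) / marginal(x), where marginal(x) = Σ_j w_j·f_j(x).
Normal densities:
  f_1 = 0.17435
  f_2 = 0.00437083
Prior × likelihood for each component:
  w_1·f_1 = 0.41 × 0.17435 = 0.0714834
  w_2·f_2 = 0.59 × 0.00437083 = 0.00257879
Evidence: 0.0714834 + 0.00257879 = 0.0740622
So the posterior for Population 2 is 0.00257879 / 0.0740622 ≈ 0.0348.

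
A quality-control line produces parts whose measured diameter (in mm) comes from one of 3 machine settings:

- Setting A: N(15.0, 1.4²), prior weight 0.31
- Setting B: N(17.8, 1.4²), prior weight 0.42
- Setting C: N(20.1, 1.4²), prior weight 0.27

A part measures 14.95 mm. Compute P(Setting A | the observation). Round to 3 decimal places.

0.853

Apply Bayes' rule: the posterior for each component is proportional to its prior times its likelihood at x.
Normal densities:
  p_A = (1/(1.4·√(2π)))·exp(−(14.95−15.0)²/(2·1.4²)) = 0.284959·exp(-0.00064) = 0.284777
  p_B = (1/(1.4·√(2π)))·exp(−(14.95−17.8)²/(2·1.4²)) = 0.284959·exp(-2.07207) = 0.0358835
  p_C = (1/(1.4·√(2π)))·exp(−(14.95−20.1)²/(2·1.4²)) = 0.284959·exp(-6.76594) = 0.000328375
Prior × likelihood for each component:
  w_A·p_A = 0.31 × 0.284777 = 0.0882809
  w_B·p_B = 0.42 × 0.0358835 = 0.0150711
  w_C·p_C = 0.27 × 0.000328375 = 8.86612e-05
Sum: 0.0882809 + 0.0150711 + 8.86612e-05 = 0.103441
So the posterior for Setting A is 0.0882809 / 0.103441 ≈ 0.853.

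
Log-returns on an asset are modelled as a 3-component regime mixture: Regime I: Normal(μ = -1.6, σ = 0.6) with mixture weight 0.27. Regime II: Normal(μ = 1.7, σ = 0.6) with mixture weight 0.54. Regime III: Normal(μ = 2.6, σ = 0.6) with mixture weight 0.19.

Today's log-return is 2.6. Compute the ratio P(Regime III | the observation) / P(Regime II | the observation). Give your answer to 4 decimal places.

1.0838

Posterior odds = (π_i f_i(x)) / (π_j f_j(x)); the normalising sum cancels.
Evaluate each component's likelihood at the observed value:
  L_I = 1.52245e-11
  L_II = 0.215863
  L_III = 0.664904
0.126332 / 0.116566 ≈ 1.0838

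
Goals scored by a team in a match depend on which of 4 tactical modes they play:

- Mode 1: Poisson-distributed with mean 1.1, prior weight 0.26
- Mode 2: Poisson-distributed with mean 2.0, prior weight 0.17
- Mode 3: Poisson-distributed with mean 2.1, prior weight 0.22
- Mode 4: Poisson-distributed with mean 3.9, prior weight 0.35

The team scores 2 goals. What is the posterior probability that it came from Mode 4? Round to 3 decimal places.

0.255

Apply Bayes' rule: the posterior for each component is proportional to its prior times its likelihood at x.
Component likelihoods at x = 2 goals:
  f_1 = e^(−1.1)·1.1^2/2! = 0.201387
  f_2 = e^(−2.0)·2.0^2/2! = 0.270671
  f_3 = e^(−2.1)·2.1^2/2! = 0.270016
  f_4 = e^(−3.9)·3.9^2/2! = 0.15394
Weight by the priors:
  w_1·f_1 = 0.26 × 0.201387 = 0.0523606
  w_2·f_2 = 0.17 × 0.270671 = 0.046014
  w_3·f_3 = 0.22 × 0.270016 = 0.0594036
  w_4·f_4 = 0.35 × 0.15394 = 0.0538789
Evidence: 0.0523606 + 0.046014 + 0.0594036 + 0.0538789 = 0.211657
Responsibility of Mode 4: 0.0538789 / 0.211657 ≈ 0.255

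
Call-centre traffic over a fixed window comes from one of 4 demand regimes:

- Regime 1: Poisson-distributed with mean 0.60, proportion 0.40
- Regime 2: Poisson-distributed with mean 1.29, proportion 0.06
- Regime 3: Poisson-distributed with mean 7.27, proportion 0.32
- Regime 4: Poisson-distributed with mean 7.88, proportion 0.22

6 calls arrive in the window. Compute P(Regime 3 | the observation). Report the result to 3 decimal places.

0.622

P(component k | x) = π_k·f_k(x) / marginal(x), where marginal(x) = Σ_j π_j·f_j(x).
Evaluate each component's likelihood at the observed value:
  L_1 = 3.5563e-05
  L_2 = 0.00176184
  L_3 = 0.142742
  L_4 = 0.125772
Prior × likelihood for each component:
  π_1·L_1 = 0.40 × 3.5563e-05 = 1.42252e-05
  π_2·L_2 = 0.06 × 0.00176184 = 0.00010571
  π_3·L_3 = 0.32 × 0.142742 = 0.0456776
  π_4·L_4 = 0.22 × 0.125772 = 0.0276699
Normaliser: 1.42252e-05 + 0.00010571 + 0.0456776 + 0.0276699 = 0.0734674
P(Regime 3 | x) ≈ 0.622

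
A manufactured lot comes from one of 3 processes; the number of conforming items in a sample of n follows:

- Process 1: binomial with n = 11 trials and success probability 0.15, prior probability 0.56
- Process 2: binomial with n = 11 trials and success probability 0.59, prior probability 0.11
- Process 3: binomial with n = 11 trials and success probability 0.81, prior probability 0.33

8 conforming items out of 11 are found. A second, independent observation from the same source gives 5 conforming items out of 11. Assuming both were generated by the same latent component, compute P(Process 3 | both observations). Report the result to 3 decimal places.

P(component k | x) = P(Z=k)·f_k(x) / marginal(x), where marginal(x) = Σ_j P(Z=j)·f_j(x).
Since both observations come from the same component, the likelihood for component k is f_k(x₁)·f_k(x₂).
  f_1 = [2.59699e-05] × [0.0132316] = 3.43623e-07
  f_2 = [0.166975] × [0.156894] = 0.0261973
  f_3 = [0.209713] × [0.00757859] = 0.00158933
Weight by the priors:
  P(Z=1)·f_1 = 0.56 × 3.43623e-07 = 1.92429e-07
  P(Z=2)·f_2 = 0.11 × 0.0261973 = 0.0028817
  P(Z=3)·f_3 = 0.33 × 0.00158933 = 0.000524478
Sum: 1.92429e-07 + 0.0028817 + 0.000524478 = 0.00340638
P(Process 3 | data) = 0.000524478 / 0.00340638 ≈ 0.154

0.154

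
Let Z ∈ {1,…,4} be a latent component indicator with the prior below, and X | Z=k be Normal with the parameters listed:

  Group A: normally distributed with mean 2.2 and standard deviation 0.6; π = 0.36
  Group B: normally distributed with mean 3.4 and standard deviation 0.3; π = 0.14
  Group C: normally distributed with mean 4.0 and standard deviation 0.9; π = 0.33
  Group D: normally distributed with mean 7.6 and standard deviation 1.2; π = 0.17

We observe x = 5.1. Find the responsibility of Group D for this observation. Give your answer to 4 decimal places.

The responsibility of component k is P(Z=k) f_k(x) divided by Σ_j P(Z=j) f_j(x).
Normal densities:
  f_A = (1/(0.6·√(2π)))·exp(−(5.1−2.2)²/(2·0.6²)) = 0.664904·exp(-11.68056) = 5.62287e-06
  f_B = (1/(0.3·√(2π)))·exp(−(5.1−3.4)²/(2·0.3²)) = 1.329808·exp(-16.05556) = 1.41563e-07
  f_C = (1/(0.9·√(2π)))·exp(−(5.1−4.0)²/(2·0.9²)) = 0.443269·exp(-0.74691) = 0.210033
  f_D = (1/(1.2·√(2π)))·exp(−(5.1−7.6)²/(2·1.2²)) = 0.332452·exp(-2.17014) = 0.0379533
Multiply by the mixture weights:
  P(Z=A)·f_A = 0.36 × 5.62287e-06 = 2.02423e-06
  P(Z=B)·f_B = 0.14 × 1.41563e-07 = 1.98188e-08
  P(Z=C)·f_C = 0.33 × 0.210033 = 0.0693108
  P(Z=D)·f_D = 0.17 × 0.0379533 = 0.00645206
Sum: 2.02423e-06 + 1.98188e-08 + 0.0693108 + 0.00645206 = 0.0757649
Responsibility of Group D: 0.00645206 / 0.0757649 ≈ 0.0852

0.0852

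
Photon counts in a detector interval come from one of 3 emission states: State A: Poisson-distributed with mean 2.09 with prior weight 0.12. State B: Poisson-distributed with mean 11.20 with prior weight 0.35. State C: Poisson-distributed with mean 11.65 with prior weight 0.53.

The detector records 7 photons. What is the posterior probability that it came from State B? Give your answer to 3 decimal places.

The responsibility of component k is w_k f_k(x) divided by Σ_j w_j f_j(x).
Evaluate each component's likelihood at the observed value:
  p_A = 0.00427482
  p_B = 0.0599788
  p_C = 0.0503872
Unnormalised posteriors:
  w_A·p_A = 0.12 × 0.00427482 = 0.000512979
  w_B·p_B = 0.35 × 0.0599788 = 0.0209926
  w_C·p_C = 0.53 × 0.0503872 = 0.0267052
Sum: 0.000512979 + 0.0209926 + 0.0267052 = 0.0482108
So the posterior for State B is 0.0209926 / 0.0482108 ≈ 0.435.

0.435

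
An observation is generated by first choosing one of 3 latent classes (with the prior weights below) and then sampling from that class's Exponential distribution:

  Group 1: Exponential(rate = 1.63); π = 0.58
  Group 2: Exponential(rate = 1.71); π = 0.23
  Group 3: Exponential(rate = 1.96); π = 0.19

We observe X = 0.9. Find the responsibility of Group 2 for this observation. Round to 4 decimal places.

The responsibility of component k is π_k f_k(x) divided by Σ_j π_j f_j(x).
Component likelihoods at x = 0.9:
  p_1 = 1.63·e^(−1.63·0.9) = 1.63·e^(−1.4670) = 0.375905
  p_2 = 1.71·e^(−1.71·0.9) = 1.71·e^(−1.5390) = 0.366958
  p_3 = 1.96·e^(−1.96·0.9) = 1.96·e^(−1.7640) = 0.335862
Multiply by the mixture weights:
  π_1·p_1 = 0.58 × 0.375905 = 0.218025
  π_2·p_2 = 0.23 × 0.366958 = 0.0844004
  π_3·p_3 = 0.19 × 0.335862 = 0.0638137
Normaliser: 0.218025 + 0.0844004 + 0.0638137 = 0.366239
Responsibility of Group 2: 0.0844004 / 0.366239 ≈ 0.2305

0.2305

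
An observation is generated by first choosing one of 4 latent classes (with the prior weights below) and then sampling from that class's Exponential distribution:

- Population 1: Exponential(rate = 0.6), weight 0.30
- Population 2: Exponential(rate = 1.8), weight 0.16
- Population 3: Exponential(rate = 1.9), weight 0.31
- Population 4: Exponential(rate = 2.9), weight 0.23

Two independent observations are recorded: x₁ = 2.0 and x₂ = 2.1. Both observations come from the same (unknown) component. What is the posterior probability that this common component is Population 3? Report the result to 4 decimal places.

By Bayes' theorem, P(k | x) = π_k f_k(x) / Σ_j π_j f_j(x).
Since both observations come from the same component, the likelihood for component k is f_k(x₁)·f_k(x₂).
  L_1 = [0.180717] × [0.170192] = 0.0307566
  L_2 = [0.0491827] × [0.0410808] = 0.00202047
  L_3 = [0.0425045] × [0.0351495] = 0.00149401
  L_4 = [0.00877991] × [0.00656969] = 5.76812e-05
Multiply by the mixture weights:
  π_1·L_1 = 0.30 × 0.0307566 = 0.00922697
  π_2·L_2 = 0.16 × 0.00202047 = 0.000323275
  π_3·L_3 = 0.31 × 0.00149401 = 0.000463143
  π_4·L_4 = 0.23 × 5.76812e-05 = 1.32667e-05
Evidence: 0.00922697 + 0.000323275 + 0.000463143 + 1.32667e-05 = 0.0100267
P(Population 3 | x) ≈ 0.0462

0.0462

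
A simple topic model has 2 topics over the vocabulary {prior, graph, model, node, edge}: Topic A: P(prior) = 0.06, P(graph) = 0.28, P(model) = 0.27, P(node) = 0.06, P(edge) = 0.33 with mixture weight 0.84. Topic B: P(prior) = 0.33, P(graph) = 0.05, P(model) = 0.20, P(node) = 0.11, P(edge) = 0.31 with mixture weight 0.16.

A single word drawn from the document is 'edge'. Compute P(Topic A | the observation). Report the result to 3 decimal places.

0.848

By Bayes' theorem, P(k | x) = π_k f_k(x) / Σ_j π_j f_j(x).
Component likelihoods at x = 'edge':
  p_A = P(edge | comp) = 0.33
  p_B = P(edge | comp) = 0.31
Weight by the priors:
  π_A·p_A = 0.84 × 0.33 = 0.2772
  π_B·p_B = 0.16 × 0.31 = 0.0496
Sum: 0.2772 + 0.0496 = 0.3268
Responsibility of Topic A: 0.2772 / 0.3268 ≈ 0.848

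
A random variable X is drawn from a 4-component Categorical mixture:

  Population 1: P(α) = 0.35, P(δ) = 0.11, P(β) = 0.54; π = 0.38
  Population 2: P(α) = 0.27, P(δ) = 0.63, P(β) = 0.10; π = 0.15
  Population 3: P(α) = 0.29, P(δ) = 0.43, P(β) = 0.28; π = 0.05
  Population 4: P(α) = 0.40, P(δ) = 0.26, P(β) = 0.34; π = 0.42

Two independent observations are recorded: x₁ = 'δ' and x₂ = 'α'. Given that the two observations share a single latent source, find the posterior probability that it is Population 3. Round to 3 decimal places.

0.069

By Bayes' theorem, P(k | x) = π_k f_k(x) / Σ_j π_j f_j(x).
Since both observations come from the same component, the likelihood for component k is f_k(x₁)·f_k(x₂).
  f_1 = [P(δ | comp) = 0.11] × [0.35] = 0.0385
  f_2 = [P(δ | comp) = 0.63] × [0.27] = 0.1701
  f_3 = [P(δ | comp) = 0.43] × [0.29] = 0.1247
  f_4 = [P(δ | comp) = 0.26] × [0.4] = 0.104
Weight by the priors:
  π_1·f_1 = 0.38 × 0.0385 = 0.01463
  π_2·f_2 = 0.15 × 0.1701 = 0.025515
  π_3·f_3 = 0.05 × 0.1247 = 0.006235
  π_4·f_4 = 0.42 × 0.104 = 0.04368
Normaliser: 0.01463 + 0.025515 + 0.006235 + 0.04368 = 0.09006
So the posterior for Population 3 is 0.006235 / 0.09006 ≈ 0.069.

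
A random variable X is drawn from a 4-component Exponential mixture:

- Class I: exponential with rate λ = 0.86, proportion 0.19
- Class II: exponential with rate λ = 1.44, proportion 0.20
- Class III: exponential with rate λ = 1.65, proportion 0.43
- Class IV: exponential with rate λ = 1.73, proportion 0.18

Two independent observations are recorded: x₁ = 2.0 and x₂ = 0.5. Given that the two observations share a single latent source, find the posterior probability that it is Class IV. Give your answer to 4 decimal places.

By Bayes' theorem, P(k | x) = w_k f_k(x) / Σ_j w_j f_j(x).
Since both observations come from the same component, the likelihood for component k is f_k(x₁)·f_k(x₂).
  f_I = [0.153997] × [0.559438] = 0.0861517
  f_II = [0.0808341] × [0.700923] = 0.0566585
  f_III = [0.0608572] × [0.723088] = 0.0440051
  f_IV = [0.0543735] × [0.728419] = 0.0396067
Multiply by the mixture weights:
  w_I·f_I = 0.19 × 0.0861517 = 0.0163688
  w_II·f_II = 0.20 × 0.0566585 = 0.0113317
  w_III·f_III = 0.43 × 0.0440051 = 0.0189222
  w_IV·f_IV = 0.18 × 0.0396067 = 0.0071292
Denominator: 0.0163688 + 0.0113317 + 0.0189222 + 0.0071292 = 0.0537519
P(Class IV | x₁,x₂) ≈ 0.1326

0.1326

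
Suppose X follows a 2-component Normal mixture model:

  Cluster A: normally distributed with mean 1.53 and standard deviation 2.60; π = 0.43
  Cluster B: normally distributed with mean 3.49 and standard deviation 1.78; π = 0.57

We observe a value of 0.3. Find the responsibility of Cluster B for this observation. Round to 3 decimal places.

0.303

P(component k | x) = π_k·f_k(x) / marginal(x), where marginal(x) = Σ_j π_j·f_j(x).
Evaluate each component's likelihood at the observed value:
  p_A = (1/(2.60·√(2π)))·exp(−(0.3−1.53)²/(2·2.60²)) = 0.153439·exp(-0.11190) = 0.137195
  p_B = (1/(1.78·√(2π)))·exp(−(0.3−3.49)²/(2·1.78²)) = 0.224125·exp(-1.60587) = 0.044985
Prior × likelihood for each component:
  π_A·p_A = 0.43 × 0.137195 = 0.0589939
  π_B·p_B = 0.57 × 0.044985 = 0.0256415
Evidence: 0.0589939 + 0.0256415 = 0.0846354
So the posterior for Cluster B is 0.0256415 / 0.0846354 ≈ 0.303.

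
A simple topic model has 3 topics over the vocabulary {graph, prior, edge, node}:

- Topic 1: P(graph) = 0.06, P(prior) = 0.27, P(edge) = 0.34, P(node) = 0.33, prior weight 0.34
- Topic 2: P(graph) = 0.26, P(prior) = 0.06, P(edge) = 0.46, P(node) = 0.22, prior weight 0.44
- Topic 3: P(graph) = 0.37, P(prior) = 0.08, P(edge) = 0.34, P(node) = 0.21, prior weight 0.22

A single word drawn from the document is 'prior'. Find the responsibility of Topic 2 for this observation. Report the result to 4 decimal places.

P(component k | x) = π_k·f_k(x) / marginal(x), where marginal(x) = Σ_j π_j·f_j(x).
Categorical probabilities:
  p_1 = P(prior | comp) = 0.27
  p_2 = P(prior | comp) = 0.06
  p_3 = P(prior | comp) = 0.08
Weight by the priors:
  π_1·p_1 = 0.34 × 0.27 = 0.0918
  π_2·p_2 = 0.44 × 0.06 = 0.0264
  π_3·p_3 = 0.22 × 0.08 = 0.0176
Normaliser: 0.0918 + 0.0264 + 0.0176 = 0.1358
P(Topic 2 | data) ≈ 0.1944

0.1944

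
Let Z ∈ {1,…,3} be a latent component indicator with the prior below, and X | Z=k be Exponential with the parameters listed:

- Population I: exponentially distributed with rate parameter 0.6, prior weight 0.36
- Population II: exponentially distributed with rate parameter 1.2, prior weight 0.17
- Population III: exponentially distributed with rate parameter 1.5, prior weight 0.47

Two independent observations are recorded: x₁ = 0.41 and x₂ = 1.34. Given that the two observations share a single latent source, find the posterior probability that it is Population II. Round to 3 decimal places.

0.197

The responsibility of component k is π_k f_k(x) divided by Σ_j π_j f_j(x).
Since both observations come from the same component, the likelihood for component k is f_k(x₁)·f_k(x₂).
  L_I = [0.6·e^(−0.6·0.41) = 0.6·e^(−0.2460) = 0.469153] × [0.268521] = 0.125978
  L_II = [1.2·e^(−1.2·0.41) = 1.2·e^(−0.4920) = 0.733683] × [0.240345] = 0.176337
  L_III = [1.5·e^(−1.5·0.41) = 1.5·e^(−0.6150) = 0.810961] × [0.200983] = 0.162989
Prior × likelihood for each component:
  π_I·L_I = 0.36 × 0.125978 = 0.0453519
  π_II·L_II = 0.17 × 0.176337 = 0.0299773
  π_III·L_III = 0.47 × 0.162989 = 0.076605
Denominator: 0.0453519 + 0.0299773 + 0.076605 = 0.151934
P(Population II | data) ≈ 0.197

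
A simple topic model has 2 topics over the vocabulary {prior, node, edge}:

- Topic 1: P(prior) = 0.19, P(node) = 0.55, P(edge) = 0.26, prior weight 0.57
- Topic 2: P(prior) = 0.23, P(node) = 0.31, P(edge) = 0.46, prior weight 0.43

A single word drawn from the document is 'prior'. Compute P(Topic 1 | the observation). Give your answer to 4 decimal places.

0.5227

The responsibility of component k is w_k f_k(x) divided by Σ_j w_j f_j(x).
Component likelihoods at x = 'prior':
  L_1 = 0.19
  L_2 = 0.23
Prior × likelihood for each component:
  w_1·L_1 = 0.57 × 0.19 = 0.1083
  w_2·L_2 = 0.43 × 0.23 = 0.0989
Denominator: 0.1083 + 0.0989 = 0.2072
Responsibility of Topic 1: 0.1083 / 0.2072 ≈ 0.5227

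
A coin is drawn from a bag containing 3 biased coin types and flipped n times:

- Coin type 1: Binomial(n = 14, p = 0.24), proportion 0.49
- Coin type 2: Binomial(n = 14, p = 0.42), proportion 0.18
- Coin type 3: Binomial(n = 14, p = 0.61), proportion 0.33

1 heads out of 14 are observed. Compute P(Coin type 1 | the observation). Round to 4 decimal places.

The responsibility of component k is π_k f_k(x) divided by Σ_j π_j f_j(x).
Evaluate each component's likelihood at the observed value:
  p_1 = 0.0948235
  p_2 = 0.00494244
  p_3 = 4.1238e-05
Unnormalised posteriors:
  π_1·p_1 = 0.49 × 0.0948235 = 0.0464635
  π_2·p_2 = 0.18 × 0.00494244 = 0.000889639
  π_3·p_3 = 0.33 × 4.1238e-05 = 1.36085e-05
Normaliser: 0.0464635 + 0.000889639 + 1.36085e-05 = 0.0473668
Responsibility of Coin type 1: 0.0464635 / 0.0473668 ≈ 0.9809

0.9809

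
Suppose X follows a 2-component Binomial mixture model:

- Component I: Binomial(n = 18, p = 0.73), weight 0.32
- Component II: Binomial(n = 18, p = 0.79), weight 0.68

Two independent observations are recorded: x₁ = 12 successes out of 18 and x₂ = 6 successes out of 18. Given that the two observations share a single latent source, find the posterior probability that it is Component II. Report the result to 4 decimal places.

0.0872

The responsibility of component k is P(Z=k) f_k(x) divided by Σ_j P(Z=j) f_j(x).
Since both observations come from the same component, the likelihood for component k is f_k(x₁)·f_k(x₂).
  p_I = [C(18,12)·0.73^12·0.27^6 = 18564·0.022902·0.00038742 = 0.164713] × [0.000421671] = 6.94548e-05
  p_II = [C(18,12)·0.79^12·0.21^6 = 18564·0.0590915·8.57661e-05 = 0.0940833] × [3.31945e-05] = 3.12304e-06
Unnormalised posteriors:
  P(Z=I)·p_I = 0.32 × 6.94548e-05 = 2.22255e-05
  P(Z=II)·p_II = 0.68 × 3.12304e-06 = 2.12367e-06
Denominator: 2.22255e-05 + 2.12367e-06 = 2.43492e-05
P(Component II | x) ≈ 0.0872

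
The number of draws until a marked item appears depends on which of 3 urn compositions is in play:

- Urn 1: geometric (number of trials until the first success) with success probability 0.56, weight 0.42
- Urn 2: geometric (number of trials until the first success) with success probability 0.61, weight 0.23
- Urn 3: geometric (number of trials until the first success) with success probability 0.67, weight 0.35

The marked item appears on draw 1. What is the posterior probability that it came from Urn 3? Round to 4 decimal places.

0.3844

The responsibility of component k is w_k f_k(x) divided by Σ_j w_j f_j(x).
Component likelihoods at x = 1:
  f_1 = 0.56·(1−0.56)^0 = 0.56·1 = 0.56
  f_2 = 0.61·(1−0.61)^0 = 0.61·1 = 0.61
  f_3 = 0.67·(1−0.67)^0 = 0.67·1 = 0.67
Prior × likelihood for each component:
  w_1·f_1 = 0.42 × 0.56 = 0.2352
  w_2·f_2 = 0.23 × 0.61 = 0.1403
  w_3·f_3 = 0.35 × 0.67 = 0.2345
Normaliser: 0.2352 + 0.1403 + 0.2345 = 0.61
So the posterior for Urn 3 is 0.2345 / 0.61 ≈ 0.3844.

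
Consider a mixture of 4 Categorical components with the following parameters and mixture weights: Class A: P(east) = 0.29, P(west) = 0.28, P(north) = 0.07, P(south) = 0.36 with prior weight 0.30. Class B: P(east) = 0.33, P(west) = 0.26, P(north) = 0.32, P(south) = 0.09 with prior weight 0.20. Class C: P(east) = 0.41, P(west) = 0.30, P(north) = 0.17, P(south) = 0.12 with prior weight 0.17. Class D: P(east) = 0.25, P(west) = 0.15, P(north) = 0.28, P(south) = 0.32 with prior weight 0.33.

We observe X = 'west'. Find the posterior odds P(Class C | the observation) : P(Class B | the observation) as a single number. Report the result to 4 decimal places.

Posterior odds = (P(Z=i) f_i(x)) / (P(Z=j) f_j(x)); the normalising sum cancels.
Evaluate each component's likelihood at the observed value:
  p_A = P(west | comp) = 0.28
  p_B = P(west | comp) = 0.26
  p_C = P(west | comp) = 0.30
  p_D = P(west | comp) = 0.15
0.051 / 0.052 ≈ 0.9808

0.9808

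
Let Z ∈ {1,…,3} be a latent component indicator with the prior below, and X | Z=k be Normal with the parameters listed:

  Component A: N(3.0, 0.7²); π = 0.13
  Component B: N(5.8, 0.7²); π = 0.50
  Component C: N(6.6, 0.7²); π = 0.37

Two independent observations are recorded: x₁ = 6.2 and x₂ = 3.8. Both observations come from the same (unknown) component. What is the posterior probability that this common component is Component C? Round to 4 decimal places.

0.0145

By Bayes' theorem, P(k | x) = P(Z=k) f_k(x) / Σ_j P(Z=j) f_j(x).
Since both observations come from the same component, the likelihood for component k is f_k(x₁)·f_k(x₂).
  f_A = [1.6515e-05] × [0.296614] = 4.89857e-06
  f_B = [0.484068] × [0.00962014] = 0.00465681
  f_C = [0.484068] × [0.000191186] = 9.25471e-05
Unnormalised posteriors:
  P(Z=A)·f_A = 0.13 × 4.89857e-06 = 6.36814e-07
  P(Z=B)·f_B = 0.50 × 0.00465681 = 0.0023284
  P(Z=C)·f_C = 0.37 × 9.25471e-05 = 3.42424e-05
Normaliser: 6.36814e-07 + 0.0023284 + 3.42424e-05 = 0.00236328
P(Component C | x₁,x₂) = 3.42424e-05 / 0.00236328 ≈ 0.0145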